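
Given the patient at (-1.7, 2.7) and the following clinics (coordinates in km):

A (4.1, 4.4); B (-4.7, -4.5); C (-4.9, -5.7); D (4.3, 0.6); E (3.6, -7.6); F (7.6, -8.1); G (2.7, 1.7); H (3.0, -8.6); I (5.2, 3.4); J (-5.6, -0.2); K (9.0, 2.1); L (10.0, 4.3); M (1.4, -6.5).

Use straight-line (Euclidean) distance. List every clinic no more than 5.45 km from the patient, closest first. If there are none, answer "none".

Distances from (-1.7, 2.7):
A: √((5.8)² + (1.7)²) = √(33.640 + 2.890) = 6.0 km
B: √((-3.0)² + (-7.2)²) = √(9.000 + 51.840) = 7.8 km
C: √((-3.2)² + (-8.4)²) = √(10.240 + 70.560) = 9.0 km
D: √((6.0)² + (-2.1)²) = √(36.000 + 4.410) = 6.4 km
E: √((5.3)² + (-10.3)²) = √(28.090 + 106.090) = 11.6 km
F: √((9.3)² + (-10.8)²) = √(86.490 + 116.640) = 14.3 km
G: √((4.4)² + (-1.0)²) = √(19.360 + 1.000) = 4.5 km
H: √((4.7)² + (-11.3)²) = √(22.090 + 127.690) = 12.2 km
I: √((6.9)² + (0.7)²) = √(47.610 + 0.490) = 6.9 km
J: √((-3.9)² + (-2.9)²) = √(15.210 + 8.410) = 4.9 km
K: √((10.7)² + (-0.6)²) = √(114.490 + 0.360) = 10.7 km
L: √((11.7)² + (1.6)²) = √(136.890 + 2.560) = 11.8 km
M: √((3.1)² + (-9.2)²) = √(9.610 + 84.640) = 9.7 km
Threshold 5.45 km: G (4.5 km), J (4.9 km) are within range.

G, J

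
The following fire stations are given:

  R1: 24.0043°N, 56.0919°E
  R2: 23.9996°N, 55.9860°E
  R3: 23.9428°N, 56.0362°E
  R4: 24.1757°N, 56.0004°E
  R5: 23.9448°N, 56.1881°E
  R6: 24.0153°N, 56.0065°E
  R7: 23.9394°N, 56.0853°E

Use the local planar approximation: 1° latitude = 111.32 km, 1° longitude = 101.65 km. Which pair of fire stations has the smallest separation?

R2 and R6

Pairwise distances:
R1–R2: 10.7774 km
R1–R3: 8.8841 km
R1–R4: 21.2265 km
R1–R5: 11.8108 km
R1–R6: 8.7668 km
R1–R7: 7.2558 km
R2–R3: 8.1252 km
R2–R4: 19.6580 km
R2–R5: 21.4301 km
R2–R6: 2.7197 km
R2–R7: 12.1159 km
R3–R4: 26.1806 km
R3–R5: 15.4422 km
R3–R6: 8.6169 km
R3–R7: 5.0053 km
R4–R5: 32.0112 km
R4–R6: 17.8665 km
R4–R7: 27.6844 km
R5–R6: 20.0587 km
R5–R7: 10.4669 km
R6–R7: 11.6426 km
Closest pair: R2–R6 at 2.7197 km.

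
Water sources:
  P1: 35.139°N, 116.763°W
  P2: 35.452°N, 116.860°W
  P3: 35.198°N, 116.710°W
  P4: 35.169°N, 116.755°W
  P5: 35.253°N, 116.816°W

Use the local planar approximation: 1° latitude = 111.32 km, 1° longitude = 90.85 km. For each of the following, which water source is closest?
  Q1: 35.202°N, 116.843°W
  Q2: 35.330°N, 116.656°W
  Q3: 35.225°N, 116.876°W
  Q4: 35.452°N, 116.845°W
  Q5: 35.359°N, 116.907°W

Q1→P5; Q2→P3; Q3→P5; Q4→P2; Q5→P2

Q1 at 35.202°N, 116.843°W:
  P1: 10.100 km
  P2: 27.873 km
  P3: 12.091 km
  P4: 8.798 km
  P5: 6.185 km
  → nearest: P5 (6.185 km)
Q2 at 35.330°N, 116.656°W:
  P1: 23.379 km
  P2: 22.977 km
  P3: 15.492 km
  P4: 20.053 km
  P5: 16.875 km
  → nearest: P3 (15.492 km)
Q3 at 35.225°N, 116.876°W:
  P1: 14.037 km
  P2: 25.311 km
  P3: 15.378 km
  P4: 12.637 km
  P5: 6.279 km
  → nearest: P5 (6.279 km)
Q4 at 35.452°N, 116.845°W:
  P1: 35.631 km
  P2: 1.363 km
  P3: 30.821 km
  P4: 32.547 km
  P5: 22.309 km
  → nearest: P2 (1.363 km)
Q5 at 35.359°N, 116.907°W:
  P1: 27.766 km
  P2: 11.199 km
  P3: 25.329 km
  P4: 25.260 km
  P5: 14.408 km
  → nearest: P2 (11.199 km)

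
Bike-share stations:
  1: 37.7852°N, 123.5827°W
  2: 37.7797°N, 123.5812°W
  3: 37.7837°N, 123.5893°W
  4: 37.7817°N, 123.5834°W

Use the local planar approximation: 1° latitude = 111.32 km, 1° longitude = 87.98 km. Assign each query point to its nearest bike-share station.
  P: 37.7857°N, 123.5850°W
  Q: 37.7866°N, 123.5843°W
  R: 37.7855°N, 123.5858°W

P at 37.7857°N, 123.5850°W:
  1: √((-0.0005·111.32)² + (0.0023·87.98)²) = √(0.003098 + 0.040947) = 0.2099 km
  2: √((-0.0060·111.32)² + (0.0038·87.98)²) = √(0.446117 + 0.111773) = 0.7469 km
  3: √((-0.0020·111.32)² + (-0.0043·87.98)²) = √(0.049569 + 0.143121) = 0.4390 km
  4: √((-0.0040·111.32)² + (0.0016·87.98)²) = √(0.198274 + 0.019816) = 0.4670 km
  → nearest: 1 (0.2099 km)
Q at 37.7866°N, 123.5843°W:
  1: √((-0.0014·111.32)² + (0.0016·87.98)²) = √(0.024289 + 0.019816) = 0.2100 km
  2: √((-0.0069·111.32)² + (0.0031·87.98)²) = √(0.589990 + 0.074386) = 0.8151 km
  3: √((-0.0029·111.32)² + (-0.0050·87.98)²) = √(0.104218 + 0.193512) = 0.5456 km
  4: √((-0.0049·111.32)² + (0.0009·87.98)²) = √(0.297535 + 0.006270) = 0.5512 km
  → nearest: 1 (0.2100 km)
R at 37.7855°N, 123.5858°W:
  1: √((-0.0003·111.32)² + (0.0031·87.98)²) = √(0.001115 + 0.074386) = 0.2748 km
  2: √((-0.0058·111.32)² + (0.0046·87.98)²) = √(0.416872 + 0.163789) = 0.7620 km
  3: √((-0.0018·111.32)² + (-0.0035·87.98)²) = √(0.040151 + 0.094821) = 0.3674 km
  4: √((-0.0038·111.32)² + (0.0024·87.98)²) = √(0.178943 + 0.044585) = 0.4728 km
  → nearest: 1 (0.2748 km)

P→1; Q→1; R→1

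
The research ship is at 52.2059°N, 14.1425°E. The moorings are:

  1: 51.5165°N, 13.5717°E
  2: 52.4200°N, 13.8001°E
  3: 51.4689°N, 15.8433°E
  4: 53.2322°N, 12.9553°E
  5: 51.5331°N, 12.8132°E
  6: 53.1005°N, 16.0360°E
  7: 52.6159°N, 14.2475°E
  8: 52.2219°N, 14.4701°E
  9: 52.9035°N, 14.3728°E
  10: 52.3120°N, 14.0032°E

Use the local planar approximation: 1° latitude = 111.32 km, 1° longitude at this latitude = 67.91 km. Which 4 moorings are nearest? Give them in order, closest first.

10, 8, 2, 7

Distances from 52.2059°N, 14.1425°E:
1: √((-0.6894·111.32)² + (-0.5708·67.91)²) = √(5889.642764 + 1502.572340) = 85.9780 km
2: √((0.2141·111.32)² + (-0.3424·67.91)²) = √(568.041061 + 540.673362) = 33.2974 km
3: √((-0.7370·111.32)² + (1.7008·67.91)²) = √(6731.027595 + 13340.556770) = 141.6742 km
4: √((1.0263·111.32)² + (-1.1872·67.91)²) = √(13052.540611 + 6500.028140) = 139.8305 km
5: √((-0.6728·111.32)² + (-1.3293·67.91)²) = √(5609.425196 + 8149.171740) = 117.2970 km
6: √((0.8946·111.32)² + (1.8935·67.91)²) = √(9917.545075 + 16534.767016) = 162.6417 km
7: √((0.4100·111.32)² + (0.1050·67.91)²) = √(2083.119137 + 50.844743) = 46.1948 km
8: √((0.0160·111.32)² + (0.3276·67.91)²) = √(3.172388 + 494.943069) = 22.3185 km
9: √((0.6976·111.32)² + (0.2303·67.91)²) = √(6030.583556 + 244.599372) = 79.2161 km
10: √((0.1061·111.32)² + (-0.1393·67.91)²) = √(139.500949 + 89.489008) = 15.1324 km
Sorted: 10 (15.1324 km) < 8 (22.3185 km) < 2 (33.2974 km) < 7 (46.1948 km) < 9 (79.2161 km) < 1 (85.9780 km) < …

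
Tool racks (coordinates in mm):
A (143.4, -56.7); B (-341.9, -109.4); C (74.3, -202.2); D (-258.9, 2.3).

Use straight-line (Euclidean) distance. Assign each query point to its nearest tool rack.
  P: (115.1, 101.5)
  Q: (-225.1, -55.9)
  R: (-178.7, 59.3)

P→A; Q→D; R→D

P at (115.1, 101.5):
  A: √((28.3)² + (-158.2)²) = √(800.890 + 25027.240) = 160.7 mm
  B: √((-457.0)² + (-210.9)²) = √(208849.000 + 44478.810) = 503.3 mm
  C: √((-40.8)² + (-303.7)²) = √(1664.640 + 92233.690) = 306.4 mm
  D: √((-374.0)² + (-99.2)²) = √(139876.000 + 9840.640) = 386.9 mm
  → nearest: A (160.7 mm)
Q at (-225.1, -55.9):
  A: √((368.5)² + (-0.8)²) = √(135792.250 + 0.640) = 368.5 mm
  B: √((-116.8)² + (-53.5)²) = √(13642.240 + 2862.250) = 128.5 mm
  C: √((299.4)² + (-146.3)²) = √(89640.360 + 21403.690) = 333.2 mm
  D: √((-33.8)² + (58.2)²) = √(1142.440 + 3387.240) = 67.3 mm
  → nearest: D (67.3 mm)
R at (-178.7, 59.3):
  A: √((322.1)² + (-116.0)²) = √(103748.410 + 13456.000) = 342.4 mm
  B: √((-163.2)² + (-168.7)²) = √(26634.240 + 28459.690) = 234.7 mm
  C: √((253.0)² + (-261.5)²) = √(64009.000 + 68382.250) = 363.9 mm
  D: √((-80.2)² + (-57.0)²) = √(6432.040 + 3249.000) = 98.4 mm
  → nearest: D (98.4 mm)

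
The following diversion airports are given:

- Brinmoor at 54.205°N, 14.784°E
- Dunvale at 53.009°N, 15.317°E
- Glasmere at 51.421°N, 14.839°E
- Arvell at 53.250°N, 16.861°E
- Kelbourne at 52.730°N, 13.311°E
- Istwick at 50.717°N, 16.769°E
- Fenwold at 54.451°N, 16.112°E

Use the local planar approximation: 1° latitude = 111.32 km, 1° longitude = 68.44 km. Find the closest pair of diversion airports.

Pairwise distances:
Brinmoor–Dunvale: √((-1.196·111.32)² + (0.533·68.44)²) = √(17725.91876 + 1330.68242) = 138.046 km
Brinmoor–Glasmere: √((-2.784·111.32)² + (0.055·68.44)²) = √(96047.23285 + 14.16920) = 309.938 km
Brinmoor–Arvell: √((-0.955·111.32)² + (2.077·68.44)²) = √(11301.94367 + 20206.58838) = 177.506 km
Brinmoor–Kelbourne: √((-1.475·111.32)² + (-1.473·68.44)²) = √(26960.65481 + 10163.08354) = 192.675 km
Brinmoor–Istwick: √((-3.488·111.32)² + (1.985·68.44)²) = √(150764.58891 + 18456.14629) = 411.364 km
Brinmoor–Fenwold: √((0.246·111.32)² + (1.328·68.44)²) = √(749.92289 + 8260.68671) = 94.924 km
Dunvale–Glasmere: √((-1.588·111.32)² + (-0.478·68.44)²) = √(31249.81074 + 1070.22673) = 179.778 km
Dunvale–Arvell: √((0.241·111.32)² + (1.544·68.44)²) = √(719.74802 + 11166.43632) = 109.024 km
Dunvale–Kelbourne: √((-0.279·111.32)² + (-2.006·68.44)²) = √(964.61676 + 18848.71983) = 140.760 km
Dunvale–Istwick: √((-2.292·111.32)² + (1.452·68.44)²) = √(65099.19555 + 9875.36678) = 273.815 km
Dunvale–Fenwold: √((1.442·111.32)² + (0.795·68.44)²) = √(25767.77479 + 2960.42634) = 169.494 km
Glasmere–Arvell: √((1.829·111.32)² + (2.022·68.44)²) = √(41454.70283 + 19150.59643) = 246.181 km
Glasmere–Kelbourne: √((1.309·111.32)² + (-1.528·68.44)²) = √(21233.70055 + 10936.20670) = 179.360 km
Glasmere–Istwick: √((-0.704·111.32)² + (1.930·68.44)²) = √(6141.74405 + 17447.55676) = 153.588 km
Glasmere–Fenwold: √((3.030·111.32)² + (1.273·68.44)²) = √(113771.02016 + 7590.61229) = 348.370 km
Arvell–Kelbourne: √((-0.520·111.32)² + (-3.550·68.44)²) = √(3350.83530 + 59030.53344) = 249.763 km
Arvell–Istwick: √((-2.533·111.32)² + (-0.092·68.44)²) = √(79509.08854 + 39.64566) = 282.044 km
Arvell–Fenwold: √((1.201·111.32)² + (-0.749·68.44)²) = √(17874.43859 + 2627.74753) = 143.186 km
Kelbourne–Istwick: √((-2.013·111.32)² + (3.458·68.44)²) = √(50215.05528 + 56010.56836) = 325.923 km
Kelbourne–Fenwold: √((1.721·111.32)² + (2.801·68.44)²) = √(36703.55544 + 36749.05870) = 271.021 km
Istwick–Fenwold: √((3.734·111.32)² + (-0.657·68.44)²) = √(172780.61780 + 2021.85842) = 418.094 km
Closest pair: Brinmoor–Fenwold at 94.924 km.

Brinmoor and Fenwold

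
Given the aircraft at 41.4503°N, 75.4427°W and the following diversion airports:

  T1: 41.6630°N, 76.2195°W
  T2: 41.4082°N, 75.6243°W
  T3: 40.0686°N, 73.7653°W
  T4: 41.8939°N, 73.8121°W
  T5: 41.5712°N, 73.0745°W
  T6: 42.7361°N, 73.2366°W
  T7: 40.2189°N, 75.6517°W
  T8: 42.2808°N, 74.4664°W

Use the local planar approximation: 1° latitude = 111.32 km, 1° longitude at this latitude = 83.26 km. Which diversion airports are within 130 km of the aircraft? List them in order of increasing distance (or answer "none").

T2, T1, T8

Distances from 41.4503°N, 75.4427°W:
T1: √((0.2127·111.32)² + (-0.7768·83.26)²) = √(560.636508 + 4183.032578) = 68.8743 km
T2: √((-0.0421·111.32)² + (-0.1816·83.26)²) = √(21.963957 + 228.614884) = 15.8297 km
T3: √((-1.3817·111.32)² + (1.6774·83.26)²) = √(23657.775732 + 19505.006100) = 207.7565 km
T4: √((0.4436·111.32)² + (1.6306·83.26)²) = √(2438.537678 + 18431.797443) = 144.4657 km
T5: √((0.1209·111.32)² + (2.3682·83.26)²) = √(181.133591 + 38878.505901) = 197.6351 km
T6: √((1.2858·111.32)² + (2.2061·83.26)²) = √(20487.701510 + 33738.300521) = 232.8648 km
T7: √((-1.2314·111.32)² + (-0.2090·83.26)²) = √(18790.775064 + 302.806634) = 138.1795 km
T8: √((0.8305·111.32)² + (0.9763·83.26)²) = √(8547.235476 + 6607.533775) = 123.1047 km
Threshold 130 km: T2 (15.8297 km), T1 (68.8743 km), T8 (123.1047 km) are within range.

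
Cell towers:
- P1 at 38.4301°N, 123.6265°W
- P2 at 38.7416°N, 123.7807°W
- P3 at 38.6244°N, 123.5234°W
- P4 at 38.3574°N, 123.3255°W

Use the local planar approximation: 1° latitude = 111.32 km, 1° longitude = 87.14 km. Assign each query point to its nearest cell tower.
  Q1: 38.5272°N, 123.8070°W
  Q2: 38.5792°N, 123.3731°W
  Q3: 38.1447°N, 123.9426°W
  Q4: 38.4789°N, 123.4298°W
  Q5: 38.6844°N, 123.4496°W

Q1 at 38.5272°N, 123.8070°W:
  P1: 19.0849 km
  P2: 23.9768 km
  P3: 26.9779 km
  P4: 46.0191 km
  → nearest: P1 (19.0849 km)
Q2 at 38.5792°N, 123.3731°W:
  P1: 27.6237 km
  P2: 39.8544 km
  P3: 14.0304 km
  P4: 25.0368 km
  → nearest: P3 (14.0304 km)
Q3 at 38.1447°N, 123.9426°W:
  P1: 42.0488 km
  P2: 67.9281 km
  P3: 64.6990 km
  P4: 58.7562 km
  → nearest: P1 (42.0488 km)
Q4 at 38.4789°N, 123.4298°W:
  P1: 17.9807 km
  P2: 42.3105 km
  P3: 18.1348 km
  P4: 16.2954 km
  → nearest: P4 (16.2954 km)
Q5 at 38.6844°N, 123.4496°W:
  P1: 32.2336 km
  P2: 29.5463 km
  P3: 9.2719 km
  P4: 37.9740 km
  → nearest: P3 (9.2719 km)

Q1→P1; Q2→P3; Q3→P1; Q4→P4; Q5→P3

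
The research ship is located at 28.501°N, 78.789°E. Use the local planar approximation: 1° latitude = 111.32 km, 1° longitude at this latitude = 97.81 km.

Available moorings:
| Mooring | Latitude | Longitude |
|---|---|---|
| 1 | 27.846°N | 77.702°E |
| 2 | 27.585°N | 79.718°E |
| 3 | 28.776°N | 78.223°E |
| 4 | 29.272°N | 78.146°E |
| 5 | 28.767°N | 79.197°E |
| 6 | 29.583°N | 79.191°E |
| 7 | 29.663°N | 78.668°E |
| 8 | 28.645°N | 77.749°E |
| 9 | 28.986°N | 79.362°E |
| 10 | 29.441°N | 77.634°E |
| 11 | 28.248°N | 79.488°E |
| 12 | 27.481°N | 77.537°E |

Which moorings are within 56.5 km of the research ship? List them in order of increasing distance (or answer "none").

5

Distances from 28.501°N, 78.789°E:
1: √((-0.655·111.32)² + (-1.087·97.81)²) = √(5316.53889 + 11303.82970) = 128.920 km
2: √((-0.916·111.32)² + (0.929·97.81)²) = √(10397.70143 + 8256.53727) = 136.581 km
3: √((0.275·111.32)² + (-0.566·97.81)²) = √(937.15577 + 3064.78053) = 63.261 km
4: √((0.771·111.32)² + (-0.643·97.81)²) = √(7366.39752 + 3955.38228) = 106.404 km
5: √((0.266·111.32)² + (0.408·97.81)²) = √(876.81843 + 1592.52715) = 49.693 km
6: √((1.082·111.32)² + (0.402·97.81)²) = √(14507.77852 + 1546.03252) = 126.704 km
7: √((1.162·111.32)² + (-0.121·97.81)²) = √(16732.41592 + 140.06746) = 129.894 km
8: √((0.144·111.32)² + (-1.040·97.81)²) = √(256.96346 + 10347.44666) = 102.978 km
9: √((0.485·111.32)² + (0.573·97.81)²) = √(2914.94170 + 3141.05660) = 77.820 km
10: √((0.940·111.32)² + (-1.155·97.81)²) = √(10949.69702 + 12762.34517) = 153.987 km
11: √((-0.253·111.32)² + (0.699·97.81)²) = √(793.20864 + 4674.34614) = 73.943 km
12: √((-1.020·111.32)² + (-1.252·97.81)²) = √(12892.78495 + 14995.99115) = 166.999 km
Threshold 56.5 km: 5 (49.693 km) is within range.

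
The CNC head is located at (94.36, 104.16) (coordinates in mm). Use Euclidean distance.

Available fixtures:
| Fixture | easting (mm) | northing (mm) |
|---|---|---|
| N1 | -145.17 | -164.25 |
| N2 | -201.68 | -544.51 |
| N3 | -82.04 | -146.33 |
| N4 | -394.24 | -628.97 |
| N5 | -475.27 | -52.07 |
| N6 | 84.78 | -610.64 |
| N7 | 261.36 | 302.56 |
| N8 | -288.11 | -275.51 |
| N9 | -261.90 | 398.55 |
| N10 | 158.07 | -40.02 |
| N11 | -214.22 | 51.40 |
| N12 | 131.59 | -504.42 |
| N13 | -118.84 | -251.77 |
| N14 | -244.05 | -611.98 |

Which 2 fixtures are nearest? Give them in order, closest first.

N10, N7

Distances from (94.36, 104.16):
N1: √((-239.53)² + (-268.41)²) = √(57374.6209 + 72043.9281) = 359.75 mm
N2: √((-296.04)² + (-648.67)²) = √(87639.6816 + 420772.7689) = 713.03 mm
N3: √((-176.40)² + (-250.49)²) = √(31116.9600 + 62745.2401) = 306.37 mm
N4: √((-488.60)² + (-733.13)²) = √(238729.9600 + 537479.5969) = 881.03 mm
N5: √((-569.63)² + (-156.23)²) = √(324478.3369 + 24407.8129) = 590.67 mm
N6: √((-9.58)² + (-714.80)²) = √(91.7764 + 510939.0400) = 714.86 mm
N7: √((167.00)² + (198.40)²) = √(27889.0000 + 39362.5600) = 259.33 mm
N8: √((-382.47)² + (-379.67)²) = √(146283.3009 + 144149.3089) = 538.92 mm
N9: √((-356.26)² + (294.39)²) = √(126921.1876 + 86665.4721) = 462.15 mm
N10: √((63.71)² + (-144.18)²) = √(4058.9641 + 20787.8724) = 157.63 mm
N11: √((-308.58)² + (-52.76)²) = √(95221.6164 + 2783.6176) = 313.06 mm
N12: √((37.23)² + (-608.58)²) = √(1386.0729 + 370369.6164) = 609.72 mm
N13: √((-213.20)² + (-355.93)²) = √(45454.2400 + 126686.1649) = 414.90 mm
N14: √((-338.41)² + (-716.14)²) = √(114521.3281 + 512856.4996) = 792.07 mm
Sorted: N10 (157.63 mm) < N7 (259.33 mm) < N3 (306.37 mm) < N11 (313.06 mm) < …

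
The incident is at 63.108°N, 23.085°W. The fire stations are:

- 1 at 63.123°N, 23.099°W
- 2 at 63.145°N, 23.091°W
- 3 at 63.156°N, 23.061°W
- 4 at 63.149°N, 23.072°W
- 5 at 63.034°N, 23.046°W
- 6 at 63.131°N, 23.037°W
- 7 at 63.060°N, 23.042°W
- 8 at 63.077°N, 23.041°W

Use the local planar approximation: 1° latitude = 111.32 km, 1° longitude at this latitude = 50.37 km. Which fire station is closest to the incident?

Distances from 63.108°N, 23.085°W:
1: 1.813 km
2: 4.130 km
3: 5.478 km
4: 4.611 km
5: 8.469 km
6: 3.522 km
7: 5.766 km
8: 4.101 km
Minimum: 1 at 1.813 km.

1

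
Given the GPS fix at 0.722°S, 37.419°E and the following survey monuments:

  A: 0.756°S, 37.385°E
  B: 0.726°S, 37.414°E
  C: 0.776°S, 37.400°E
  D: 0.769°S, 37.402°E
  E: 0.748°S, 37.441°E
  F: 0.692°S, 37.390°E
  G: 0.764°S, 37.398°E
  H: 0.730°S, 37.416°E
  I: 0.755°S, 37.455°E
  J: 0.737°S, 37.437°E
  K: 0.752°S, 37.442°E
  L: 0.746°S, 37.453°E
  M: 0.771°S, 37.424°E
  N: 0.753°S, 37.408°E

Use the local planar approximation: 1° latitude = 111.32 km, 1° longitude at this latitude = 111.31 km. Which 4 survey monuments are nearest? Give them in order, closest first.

Distances from 0.722°S, 37.419°E:
A: √((-0.034·111.32)² + (-0.034·111.31)²) = √(14.32532 + 14.32274) = 5.352 km
B: √((-0.004·111.32)² + (-0.005·111.31)²) = √(0.19827 + 0.30975) = 0.713 km
C: √((-0.054·111.32)² + (-0.019·111.31)²) = √(36.13549 + 4.47276) = 6.372 km
D: √((-0.047·111.32)² + (-0.017·111.31)²) = √(27.37424 + 3.58069) = 5.564 km
E: √((-0.026·111.32)² + (0.022·111.31)²) = √(8.37709 + 5.99672) = 3.791 km
F: √((0.030·111.32)² + (-0.029·111.31)²) = √(11.15293 + 10.41992) = 4.645 km
G: √((-0.042·111.32)² + (-0.021·111.31)²) = √(21.85974 + 5.46395) = 5.227 km
H: √((-0.008·111.32)² + (-0.003·111.31)²) = √(0.79310 + 0.11151) = 0.951 km
I: √((-0.033·111.32)² + (0.036·111.31)²) = √(13.49504 + 16.05733) = 5.436 km
J: √((-0.015·111.32)² + (0.018·111.31)²) = √(2.78823 + 4.01433) = 2.608 km
K: √((-0.030·111.32)² + (0.023·111.31)²) = √(11.15293 + 6.55427) = 4.208 km
L: √((-0.024·111.32)² + (0.034·111.31)²) = √(7.13787 + 14.32274) = 4.633 km
M: √((-0.049·111.32)² + (0.005·111.31)²) = √(29.75353 + 0.30975) = 5.483 km
N: √((-0.031·111.32)² + (-0.011·111.31)²) = √(11.90885 + 1.49918) = 3.662 km
Sorted: B (0.713 km) < H (0.951 km) < J (2.608 km) < N (3.662 km) < E (3.791 km) < K (4.208 km) < …

B, H, J, N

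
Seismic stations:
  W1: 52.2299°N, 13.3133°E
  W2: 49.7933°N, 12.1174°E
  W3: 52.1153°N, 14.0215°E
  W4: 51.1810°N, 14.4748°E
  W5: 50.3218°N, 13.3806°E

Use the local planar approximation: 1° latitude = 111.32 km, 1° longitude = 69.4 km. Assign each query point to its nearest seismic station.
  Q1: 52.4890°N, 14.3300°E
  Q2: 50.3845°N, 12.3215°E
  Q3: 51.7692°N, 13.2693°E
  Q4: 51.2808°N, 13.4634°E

Q1→W3; Q2→W2; Q3→W1; Q4→W4

Q1 at 52.4890°N, 14.3300°E:
  W1: √((-0.2591·111.32)² + (-1.0167·69.4)²) = √(831.919341 + 4978.569659) = 76.2266 km
  W2: √((-2.6957·111.32)² + (-2.2126·69.4)²) = √(90051.201680 + 23578.966044) = 337.0907 km
  W3: √((-0.3737·111.32)² + (-0.3085·69.4)²) = √(1730.583629 + 458.383818) = 46.7864 km
  W4: √((-1.3080·111.32)² + (0.1448·69.4)²) = √(21201.270315 + 100.984813) = 145.9529 km
  W5: √((-2.1672·111.32)² + (-0.9494·69.4)²) = √(58202.867187 + 4341.275983) = 250.0883 km
  → nearest: W3 (46.7864 km)
Q2 at 50.3845°N, 12.3215°E:
  W1: √((1.8454·111.32)² + (0.9918·69.4)²) = √(42201.455318 + 4737.695548) = 216.6545 km
  W2: √((-0.5912·111.32)² + (-0.2041·69.4)²) = √(4331.269888 + 200.634193) = 67.3194 km
  W3: √((1.7308·111.32)² + (1.7000·69.4)²) = √(37122.752370 + 13919.280400) = 225.9248 km
  W4: √((0.7965·111.32)² + (2.1533·69.4)²) = √(7861.726942 + 22332.020699) = 173.7635 km
  W5: √((-0.0627·111.32)² + (1.0591·69.4)²) = √(48.717105 + 5402.476382) = 73.8322 km
  → nearest: W2 (67.3194 km)
Q3 at 51.7692°N, 13.2693°E:
  W1: √((0.4607·111.32)² + (0.0440·69.4)²) = √(2630.163944 + 9.324473) = 51.3760 km
  W2: √((-1.9759·111.32)² + (-1.1519·69.4)²) = √(48381.164553 + 6390.700980) = 234.0339 km
  W3: √((0.3461·111.32)² + (0.7522·69.4)²) = √(1484.395380 + 2725.119799) = 64.8808 km
  W4: √((-0.5882·111.32)² + (1.2055·69.4)²) = √(4287.424010 + 6999.280047) = 106.2389 km
  W5: √((-1.4474·111.32)² + (0.1113·69.4)²) = √(25961.126413 + 59.663575) = 161.3096 km
  → nearest: W1 (51.3760 km)
Q4 at 51.2808°N, 13.4634°E:
  W1: √((0.9491·111.32)² + (-0.1501·69.4)²) = √(11162.727990 + 108.512639) = 106.1661 km
  W2: √((-1.4875·111.32)² + (-1.3460·69.4)²) = √(27419.551332 + 8725.876474) = 190.1195 km
  W3: √((0.8345·111.32)² + (0.5581·69.4)²) = √(8629.767144 + 1500.178669) = 100.6476 km
  W4: √((-0.0998·111.32)² + (1.0114·69.4)²) = √(123.426234 + 4926.798942) = 71.0649 km
  W5: √((-0.9590·111.32)² + (-0.0828·69.4)²) = √(11396.817915 + 33.020194) = 106.9104 km
  → nearest: W4 (71.0649 km)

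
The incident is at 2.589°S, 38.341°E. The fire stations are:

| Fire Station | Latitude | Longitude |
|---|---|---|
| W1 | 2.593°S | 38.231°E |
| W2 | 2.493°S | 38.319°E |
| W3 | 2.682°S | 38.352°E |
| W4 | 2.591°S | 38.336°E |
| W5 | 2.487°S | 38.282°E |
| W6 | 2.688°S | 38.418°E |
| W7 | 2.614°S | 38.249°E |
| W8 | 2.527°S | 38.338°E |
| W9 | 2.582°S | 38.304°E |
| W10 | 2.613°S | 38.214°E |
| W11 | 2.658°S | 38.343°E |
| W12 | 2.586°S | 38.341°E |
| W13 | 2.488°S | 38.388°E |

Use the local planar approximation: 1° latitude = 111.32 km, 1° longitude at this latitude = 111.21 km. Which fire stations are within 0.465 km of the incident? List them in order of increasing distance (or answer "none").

Distances from 2.589°S, 38.341°E:
W1: 12.241 km
W2: 10.963 km
W3: 10.425 km
W4: 0.599 km
W5: 13.114 km
W6: 13.956 km
W7: 10.603 km
W8: 6.910 km
W9: 4.188 km
W10: 14.374 km
W11: 7.684 km
W12: 0.334 km
W13: 12.399 km
Threshold 0.465 km: W12 (0.334 km) is within range.

W12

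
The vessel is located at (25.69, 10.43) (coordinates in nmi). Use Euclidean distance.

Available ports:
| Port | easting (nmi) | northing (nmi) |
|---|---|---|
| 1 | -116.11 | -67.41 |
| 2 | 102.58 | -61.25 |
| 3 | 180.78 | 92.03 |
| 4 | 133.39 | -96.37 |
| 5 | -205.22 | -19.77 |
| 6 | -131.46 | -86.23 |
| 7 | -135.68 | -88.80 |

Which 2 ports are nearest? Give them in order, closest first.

Distances from (25.69, 10.43):
1: √((-141.80)² + (-77.84)²) = √(20107.2400 + 6059.0656) = 161.76 nmi
2: √((76.89)² + (-71.68)²) = √(5912.0721 + 5138.0224) = 105.12 nmi
3: √((155.09)² + (81.60)²) = √(24052.9081 + 6658.5600) = 175.25 nmi
4: √((107.70)² + (-106.80)²) = √(11599.2900 + 11406.2400) = 151.68 nmi
5: √((-230.91)² + (-30.20)²) = √(53319.4281 + 912.0400) = 232.88 nmi
6: √((-157.15)² + (-96.66)²) = √(24696.1225 + 9343.1556) = 184.50 nmi
7: √((-161.37)² + (-99.23)²) = √(26040.2769 + 9846.5929) = 189.44 nmi
Sorted: 2 (105.12 nmi) < 4 (151.68 nmi) < 1 (161.76 nmi) < 3 (175.25 nmi) < …

2, 4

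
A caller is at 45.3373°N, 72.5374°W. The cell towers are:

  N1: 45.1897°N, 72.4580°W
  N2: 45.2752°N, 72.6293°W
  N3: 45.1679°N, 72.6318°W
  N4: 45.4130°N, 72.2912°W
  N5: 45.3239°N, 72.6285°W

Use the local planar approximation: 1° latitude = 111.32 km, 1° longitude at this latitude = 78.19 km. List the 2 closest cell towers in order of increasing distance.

N5, N2

Distances from 45.3373°N, 72.5374°W:
N1: √((-0.1476·111.32)² + (0.0794·78.19)²) = √(269.972240 + 38.542815) = 17.5646 km
N2: √((-0.0621·111.32)² + (-0.0919·78.19)²) = √(47.789182 + 51.633724) = 9.9711 km
N3: √((-0.1694·111.32)² + (-0.0944·78.19)²) = √(355.609379 + 54.481169) = 20.2507 km
N4: √((0.0757·111.32)² + (0.2462·78.19)²) = √(71.013048 + 370.577053) = 21.0140 km
N5: √((-0.0134·111.32)² + (-0.0911·78.19)²) = √(2.225133 + 50.738682) = 7.2776 km
Sorted: N5 (7.2776 km) < N2 (9.9711 km) < N1 (17.5646 km) < N3 (20.2507 km) < …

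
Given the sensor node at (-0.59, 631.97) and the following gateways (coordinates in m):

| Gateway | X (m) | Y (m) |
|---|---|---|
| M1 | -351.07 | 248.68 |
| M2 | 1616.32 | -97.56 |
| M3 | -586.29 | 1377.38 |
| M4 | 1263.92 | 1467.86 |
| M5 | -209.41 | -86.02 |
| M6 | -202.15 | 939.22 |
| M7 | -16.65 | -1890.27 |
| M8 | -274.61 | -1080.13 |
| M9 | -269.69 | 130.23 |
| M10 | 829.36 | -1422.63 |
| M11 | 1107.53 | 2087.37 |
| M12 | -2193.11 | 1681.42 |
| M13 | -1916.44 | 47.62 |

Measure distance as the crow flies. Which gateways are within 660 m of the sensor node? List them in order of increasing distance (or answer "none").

Distances from (-0.59, 631.97):
M1: 519.37 m
M2: 1773.87 m
M3: 947.99 m
M4: 1515.82 m
M5: 747.74 m
M6: 367.46 m
M7: 2522.29 m
M8: 1733.89 m
M9: 569.35 m
M10: 2215.90 m
M11: 1829.24 m
M12: 2430.74 m
M13: 2002.98 m
Threshold 660 m: M6 (367.46 m), M1 (519.37 m), M9 (569.35 m) are within range.

M6, M1, M9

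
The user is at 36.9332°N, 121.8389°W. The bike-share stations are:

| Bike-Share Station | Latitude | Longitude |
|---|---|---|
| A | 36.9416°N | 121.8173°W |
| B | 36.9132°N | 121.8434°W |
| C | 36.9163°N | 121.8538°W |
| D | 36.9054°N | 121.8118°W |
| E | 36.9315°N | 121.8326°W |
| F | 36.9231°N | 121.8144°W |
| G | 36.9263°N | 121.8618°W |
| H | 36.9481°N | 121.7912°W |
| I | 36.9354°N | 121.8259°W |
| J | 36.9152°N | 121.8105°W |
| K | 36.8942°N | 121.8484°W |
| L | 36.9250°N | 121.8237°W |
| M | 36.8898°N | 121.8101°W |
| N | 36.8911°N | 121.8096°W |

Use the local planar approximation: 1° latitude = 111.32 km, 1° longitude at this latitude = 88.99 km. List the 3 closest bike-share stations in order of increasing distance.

Distances from 36.9332°N, 121.8389°W:
A: 2.1376 km
B: 2.2621 km
C: 2.3016 km
D: 3.9234 km
E: 0.5917 km
F: 2.4531 km
G: 2.1778 km
H: 4.5574 km
I: 1.1825 km
J: 3.2253 km
K: 4.4230 km
L: 1.6318 km
M: 5.4690 km
N: 5.3631 km
Sorted: E (0.5917 km) < I (1.1825 km) < L (1.6318 km) < A (2.1376 km) < G (2.1778 km) < …

E, I, L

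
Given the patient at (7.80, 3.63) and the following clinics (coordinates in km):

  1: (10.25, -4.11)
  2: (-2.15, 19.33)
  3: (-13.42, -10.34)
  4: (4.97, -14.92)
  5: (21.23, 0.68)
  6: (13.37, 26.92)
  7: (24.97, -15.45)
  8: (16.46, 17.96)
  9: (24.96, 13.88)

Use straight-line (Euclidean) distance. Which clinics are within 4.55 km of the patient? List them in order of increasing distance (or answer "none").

Distances from (7.80, 3.63):
1: 8.12 km
2: 18.59 km
3: 25.41 km
4: 18.76 km
5: 13.75 km
6: 23.95 km
7: 25.67 km
8: 16.74 km
9: 19.99 km
Threshold 4.55 km: none within range.

none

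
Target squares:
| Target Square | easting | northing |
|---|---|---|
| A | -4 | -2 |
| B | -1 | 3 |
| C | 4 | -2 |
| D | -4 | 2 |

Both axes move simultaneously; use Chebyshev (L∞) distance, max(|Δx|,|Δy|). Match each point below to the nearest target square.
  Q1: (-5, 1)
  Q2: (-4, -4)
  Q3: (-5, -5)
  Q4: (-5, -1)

Q1→D; Q2→A; Q3→A; Q4→A

Q1 at (-5, 1):
  A: max(|1|, |-3|) = 3
  B: max(|4|, |2|) = 4
  C: max(|9|, |-3|) = 9
  D: max(|1|, |1|) = 1
  → nearest: D (1)
Q2 at (-4, -4):
  A: max(|0|, |2|) = 2
  B: max(|3|, |7|) = 7
  C: max(|8|, |2|) = 8
  D: max(|0|, |6|) = 6
  → nearest: A (2)
Q3 at (-5, -5):
  A: max(|1|, |3|) = 3
  B: max(|4|, |8|) = 8
  C: max(|9|, |3|) = 9
  D: max(|1|, |7|) = 7
  → nearest: A (3)
Q4 at (-5, -1):
  A: max(|1|, |-1|) = 1
  B: max(|4|, |4|) = 4
  C: max(|9|, |-1|) = 9
  D: max(|1|, |3|) = 3
  → nearest: A (1)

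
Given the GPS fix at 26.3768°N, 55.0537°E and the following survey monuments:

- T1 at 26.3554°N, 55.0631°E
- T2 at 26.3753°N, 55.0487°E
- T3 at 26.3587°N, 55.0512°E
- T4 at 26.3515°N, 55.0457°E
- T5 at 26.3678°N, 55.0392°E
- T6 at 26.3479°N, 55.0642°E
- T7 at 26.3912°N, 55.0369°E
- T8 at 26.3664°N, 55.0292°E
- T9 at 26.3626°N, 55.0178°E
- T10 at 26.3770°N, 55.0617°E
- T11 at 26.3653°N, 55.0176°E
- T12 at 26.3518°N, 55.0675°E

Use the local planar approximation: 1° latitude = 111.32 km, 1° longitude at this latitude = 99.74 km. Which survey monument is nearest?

Distances from 26.3768°N, 55.0537°E:
T1: √((-0.0214·111.32)² + (0.0094·99.74)²) = √(5.675106 + 0.879011) = 2.5601 km
T2: √((-0.0015·111.32)² + (-0.0050·99.74)²) = √(0.027882 + 0.248702) = 0.5259 km
T3: √((-0.0181·111.32)² + (-0.0025·99.74)²) = √(4.059790 + 0.062175) = 2.0303 km
T4: √((-0.0253·111.32)² + (-0.0080·99.74)²) = √(7.932086 + 0.636676) = 2.9272 km
T5: √((-0.0090·111.32)² + (-0.0145·99.74)²) = √(1.003764 + 2.091581) = 1.7594 km
T6: √((-0.0289·111.32)² + (0.0105·99.74)²) = √(10.350041 + 1.096774) = 3.3833 km
T7: √((0.0144·111.32)² + (-0.0168·99.74)²) = √(2.569635 + 2.807743) = 2.3189 km
T8: √((-0.0104·111.32)² + (-0.0245·99.74)²) = √(1.340334 + 5.971328) = 2.7040 km
T9: √((-0.0142·111.32)² + (-0.0359·99.74)²) = √(2.498752 + 12.821169) = 3.9141 km
T10: √((0.0002·111.32)² + (0.0080·99.74)²) = √(0.000496 + 0.636676) = 0.7982 km
T11: √((-0.0115·111.32)² + (-0.0361·99.74)²) = √(1.638861 + 12.964421) = 3.8214 km
T12: √((-0.0250·111.32)² + (0.0138·99.74)²) = √(7.745089 + 1.894510) = 3.1048 km
Minimum: T2 at 0.5259 km.

T2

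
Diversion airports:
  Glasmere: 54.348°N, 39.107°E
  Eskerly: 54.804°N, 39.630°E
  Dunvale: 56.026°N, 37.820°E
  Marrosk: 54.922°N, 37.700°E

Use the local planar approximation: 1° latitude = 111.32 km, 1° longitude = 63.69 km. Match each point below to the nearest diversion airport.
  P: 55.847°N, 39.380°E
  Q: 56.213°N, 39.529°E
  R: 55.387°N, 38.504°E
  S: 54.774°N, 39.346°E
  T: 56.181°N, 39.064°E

P→Dunvale; Q→Dunvale; R→Marrosk; S→Eskerly; T→Dunvale

P at 55.847°N, 39.380°E:
  Glasmere: 167.772 km
  Eskerly: 117.193 km
  Dunvale: 101.335 km
  Marrosk: 148.499 km
  → nearest: Dunvale (101.335 km)
Q at 56.213°N, 39.529°E:
  Glasmere: 209.344 km
  Eskerly: 156.982 km
  Dunvale: 110.819 km
  Marrosk: 184.996 km
  → nearest: Dunvale (110.819 km)
R at 55.387°N, 38.504°E:
  Glasmere: 121.871 km
  Eskerly: 96.721 km
  Dunvale: 83.413 km
  Marrosk: 72.812 km
  → nearest: Marrosk (72.812 km)
S at 54.774°N, 39.346°E:
  Glasmere: 49.805 km
  Eskerly: 18.394 km
  Dunvale: 169.914 km
  Marrosk: 106.120 km
  → nearest: Eskerly (18.394 km)
T at 56.181°N, 39.064°E:
  Glasmere: 204.068 km
  Eskerly: 157.469 km
  Dunvale: 81.087 km
  Marrosk: 164.892 km
  → nearest: Dunvale (81.087 km)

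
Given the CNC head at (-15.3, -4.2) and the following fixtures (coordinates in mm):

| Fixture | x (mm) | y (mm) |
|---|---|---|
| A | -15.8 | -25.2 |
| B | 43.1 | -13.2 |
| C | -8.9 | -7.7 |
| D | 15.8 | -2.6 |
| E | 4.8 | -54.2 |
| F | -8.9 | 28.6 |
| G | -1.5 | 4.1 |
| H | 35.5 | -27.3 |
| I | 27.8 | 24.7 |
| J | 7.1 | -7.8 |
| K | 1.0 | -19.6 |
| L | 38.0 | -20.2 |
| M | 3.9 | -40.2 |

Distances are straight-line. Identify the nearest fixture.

C

Distances from (-15.3, -4.2):
A: 21.0 mm
B: 59.1 mm
C: 7.3 mm
D: 31.1 mm
E: 53.9 mm
F: 33.4 mm
G: 16.1 mm
H: 55.8 mm
I: 51.9 mm
J: 22.7 mm
K: 22.4 mm
L: 55.6 mm
M: 40.8 mm
Minimum: C at 7.3 mm.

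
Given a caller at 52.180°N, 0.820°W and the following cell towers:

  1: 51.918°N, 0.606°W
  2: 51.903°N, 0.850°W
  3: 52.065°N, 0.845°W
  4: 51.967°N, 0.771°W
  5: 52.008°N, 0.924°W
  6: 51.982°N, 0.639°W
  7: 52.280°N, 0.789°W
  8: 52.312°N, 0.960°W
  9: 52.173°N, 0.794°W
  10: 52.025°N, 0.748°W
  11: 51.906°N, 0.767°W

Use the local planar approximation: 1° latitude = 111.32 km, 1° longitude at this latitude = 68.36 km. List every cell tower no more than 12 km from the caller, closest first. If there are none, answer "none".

9, 7

Distances from 52.180°N, 0.820°W:
1: 32.629 km
2: 30.904 km
3: 12.915 km
4: 23.947 km
5: 20.424 km
6: 25.277 km
7: 11.332 km
8: 17.536 km
9: 1.941 km
10: 17.943 km
11: 30.716 km
Threshold 12 km: 9 (1.941 km), 7 (11.332 km) are within range.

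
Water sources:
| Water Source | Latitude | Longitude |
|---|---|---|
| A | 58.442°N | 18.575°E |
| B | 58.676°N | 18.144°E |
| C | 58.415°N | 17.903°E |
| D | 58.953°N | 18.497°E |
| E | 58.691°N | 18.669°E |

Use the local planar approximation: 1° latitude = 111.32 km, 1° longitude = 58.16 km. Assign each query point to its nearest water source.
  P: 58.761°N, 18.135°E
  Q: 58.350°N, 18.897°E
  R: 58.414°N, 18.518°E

P at 58.761°N, 18.135°E:
  A: √((-0.319·111.32)² + (0.440·58.16)²) = √(1261.03680 + 654.86857) = 43.771 km
  B: √((-0.085·111.32)² + (0.009·58.16)²) = √(89.53323 + 0.27399) = 9.477 km
  C: √((-0.346·111.32)² + (-0.232·58.16)²) = √(1483.53772 + 182.06429) = 40.812 km
  D: √((0.192·111.32)² + (0.362·58.16)²) = √(456.82394 + 443.26755) = 30.002 km
  E: √((-0.070·111.32)² + (0.534·58.16)²) = √(60.72150 + 964.56458) = 32.020 km
  → nearest: B (9.477 km)
Q at 58.350°N, 18.897°E:
  A: √((0.092·111.32)² + (-0.322·58.16)²) = √(104.88709 + 350.72001) = 21.345 km
  B: √((0.326·111.32)² + (-0.753·58.16)²) = √(1316.98733 + 1917.95648) = 56.877 km
  C: √((0.065·111.32)² + (-0.994·58.16)²) = √(52.35680 + 3342.11635) = 58.262 km
  D: √((0.603·111.32)² + (-0.400·58.16)²) = √(4505.89451 + 541.21370) = 71.043 km
  E: √((0.341·111.32)² + (-0.228·58.16)²) = √(1440.97071 + 175.84033) = 40.210 km
  → nearest: A (21.345 km)
R at 58.414°N, 18.518°E:
  A: √((0.028·111.32)² + (0.057·58.16)²) = √(9.71544 + 10.99002) = 4.550 km
  B: √((0.262·111.32)² + (-0.374·58.16)²) = √(850.64622 + 473.14254) = 36.384 km
  C: √((0.001·111.32)² + (-0.615·58.16)²) = √(0.01239 + 1279.37844) = 35.769 km
  D: √((0.539·111.32)² + (-0.021·58.16)²) = √(3600.17760 + 1.49172) = 60.014 km
  E: √((0.277·111.32)² + (0.151·58.16)²) = √(950.83669 + 77.12633) = 32.062 km
  → nearest: A (4.550 km)

P→B; Q→A; R→A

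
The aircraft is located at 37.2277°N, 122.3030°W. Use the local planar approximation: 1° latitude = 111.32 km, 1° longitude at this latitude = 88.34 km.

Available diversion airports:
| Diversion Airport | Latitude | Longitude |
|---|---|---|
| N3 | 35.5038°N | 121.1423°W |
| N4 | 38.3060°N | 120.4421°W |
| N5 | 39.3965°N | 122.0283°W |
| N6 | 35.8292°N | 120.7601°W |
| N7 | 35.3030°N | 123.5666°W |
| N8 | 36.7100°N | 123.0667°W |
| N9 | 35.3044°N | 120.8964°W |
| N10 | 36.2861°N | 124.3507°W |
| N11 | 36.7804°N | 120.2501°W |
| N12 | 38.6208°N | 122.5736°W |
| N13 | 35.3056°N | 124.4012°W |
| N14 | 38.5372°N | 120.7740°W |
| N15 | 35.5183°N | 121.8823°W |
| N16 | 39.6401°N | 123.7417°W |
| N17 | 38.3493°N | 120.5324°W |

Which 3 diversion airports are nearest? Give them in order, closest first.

Distances from 37.2277°N, 122.3030°W:
N3: 217.5800 km
N4: 203.5520 km
N5: 242.6473 km
N6: 206.9160 km
N7: 241.5922 km
N8: 88.7289 km
N9: 247.5477 km
N10: 209.0684 km
N11: 188.0648 km
N12: 156.9115 km
N13: 283.0881 km
N14: 198.7318 km
N15: 193.8857 km
N16: 297.1049 km
N17: 200.1368 km
Sorted: N8 (88.7289 km) < N12 (156.9115 km) < N11 (188.0648 km) < N15 (193.8857 km) < N14 (198.7318 km) < …

N8, N12, N11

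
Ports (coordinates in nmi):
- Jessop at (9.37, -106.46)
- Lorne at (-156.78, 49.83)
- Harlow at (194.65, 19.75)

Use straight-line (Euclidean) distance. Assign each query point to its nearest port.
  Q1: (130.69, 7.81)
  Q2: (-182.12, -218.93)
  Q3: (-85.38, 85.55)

Q1 at (130.69, 7.81):
  Jessop: 166.66 nmi
  Lorne: 290.52 nmi
  Harlow: 65.06 nmi
  → nearest: Harlow (65.06 nmi)
Q2 at (-182.12, -218.93):
  Jessop: 222.08 nmi
  Lorne: 269.95 nmi
  Harlow: 446.01 nmi
  → nearest: Jessop (222.08 nmi)
Q3 at (-85.38, 85.55):
  Jessop: 214.12 nmi
  Lorne: 79.84 nmi
  Harlow: 287.66 nmi
  → nearest: Lorne (79.84 nmi)

Q1→Harlow; Q2→Jessop; Q3→Lorne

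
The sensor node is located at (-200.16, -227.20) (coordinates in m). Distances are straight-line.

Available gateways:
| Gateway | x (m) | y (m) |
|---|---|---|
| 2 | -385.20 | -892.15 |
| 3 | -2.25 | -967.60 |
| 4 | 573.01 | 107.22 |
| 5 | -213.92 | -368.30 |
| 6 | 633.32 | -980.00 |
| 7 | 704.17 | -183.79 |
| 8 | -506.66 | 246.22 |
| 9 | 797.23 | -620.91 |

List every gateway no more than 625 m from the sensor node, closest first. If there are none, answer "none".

5, 8

Distances from (-200.16, -227.20):
2: √((-185.04)² + (-664.95)²) = √(34239.8016 + 442158.5025) = 690.22 m
3: √((197.91)² + (-740.40)²) = √(39168.3681 + 548192.1600) = 766.39 m
4: √((773.17)² + (334.42)²) = √(597791.8489 + 111836.7364) = 842.39 m
5: √((-13.76)² + (-141.10)²) = √(189.3376 + 19909.2100) = 141.77 m
6: √((833.48)² + (-752.80)²) = √(694688.9104 + 566707.8400) = 1123.12 m
7: √((904.33)² + (43.41)²) = √(817812.7489 + 1884.4281) = 905.37 m
8: √((-306.50)² + (473.42)²) = √(93942.2500 + 224126.4964) = 563.98 m
9: √((997.39)² + (-393.71)²) = √(994786.8121 + 155007.5641) = 1072.28 m
Threshold 625 m: 5 (141.77 m), 8 (563.98 m) are within range.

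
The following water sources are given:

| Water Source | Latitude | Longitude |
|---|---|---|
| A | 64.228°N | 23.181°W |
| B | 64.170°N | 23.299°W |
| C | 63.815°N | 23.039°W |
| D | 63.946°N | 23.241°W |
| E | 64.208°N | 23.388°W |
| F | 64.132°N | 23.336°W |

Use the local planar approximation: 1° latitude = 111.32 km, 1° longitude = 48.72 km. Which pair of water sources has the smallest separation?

Pairwise distances:
B–F: 4.598 km
B–E: 6.058 km
A–B: 8.645 km
E–F: 8.831 km
A–E: 10.328 km
A–F: 13.086 km
C–D: 17.593 km
D–F: 21.217 km
B–D: 25.095 km
D–E: 30.032 km
A–D: 31.528 km
C–F: 38.140 km
B–C: 41.499 km
A–C: 46.493 km
C–E: 46.937 km
Closest pair: B–F at 4.598 km.

B and F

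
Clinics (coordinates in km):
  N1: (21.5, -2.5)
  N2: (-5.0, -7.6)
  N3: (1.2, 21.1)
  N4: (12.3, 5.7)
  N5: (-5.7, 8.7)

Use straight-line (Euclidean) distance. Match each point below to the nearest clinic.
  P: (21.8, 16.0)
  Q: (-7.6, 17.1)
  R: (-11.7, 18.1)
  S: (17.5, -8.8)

P→N4; Q→N5; R→N5; S→N1

P at (21.8, 16.0):
  N1: √((-0.3)² + (-18.5)²) = √(0.090 + 342.250) = 18.5 km
  N2: √((-26.8)² + (-23.6)²) = √(718.240 + 556.960) = 35.7 km
  N3: √((-20.6)² + (5.1)²) = √(424.360 + 26.010) = 21.2 km
  N4: √((-9.5)² + (-10.3)²) = √(90.250 + 106.090) = 14.0 km
  N5: √((-27.5)² + (-7.3)²) = √(756.250 + 53.290) = 28.5 km
  → nearest: N4 (14.0 km)
Q at (-7.6, 17.1):
  N1: √((29.1)² + (-19.6)²) = √(846.810 + 384.160) = 35.1 km
  N2: √((2.6)² + (-24.7)²) = √(6.760 + 610.090) = 24.8 km
  N3: √((8.8)² + (4.0)²) = √(77.440 + 16.000) = 9.7 km
  N4: √((19.9)² + (-11.4)²) = √(396.010 + 129.960) = 22.9 km
  N5: √((1.9)² + (-8.4)²) = √(3.610 + 70.560) = 8.6 km
  → nearest: N5 (8.6 km)
R at (-11.7, 18.1):
  N1: √((33.2)² + (-20.6)²) = √(1102.240 + 424.360) = 39.1 km
  N2: √((6.7)² + (-25.7)²) = √(44.890 + 660.490) = 26.6 km
  N3: √((12.9)² + (3.0)²) = √(166.410 + 9.000) = 13.2 km
  N4: √((24.0)² + (-12.4)²) = √(576.000 + 153.760) = 27.0 km
  N5: √((6.0)² + (-9.4)²) = √(36.000 + 88.360) = 11.2 km
  → nearest: N5 (11.2 km)
S at (17.5, -8.8):
  N1: √((4.0)² + (6.3)²) = √(16.000 + 39.690) = 7.5 km
  N2: √((-22.5)² + (1.2)²) = √(506.250 + 1.440) = 22.5 km
  N3: √((-16.3)² + (29.9)²) = √(265.690 + 894.010) = 34.1 km
  N4: √((-5.2)² + (14.5)²) = √(27.040 + 210.250) = 15.4 km
  N5: √((-23.2)² + (17.5)²) = √(538.240 + 306.250) = 29.1 km
  → nearest: N1 (7.5 km)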